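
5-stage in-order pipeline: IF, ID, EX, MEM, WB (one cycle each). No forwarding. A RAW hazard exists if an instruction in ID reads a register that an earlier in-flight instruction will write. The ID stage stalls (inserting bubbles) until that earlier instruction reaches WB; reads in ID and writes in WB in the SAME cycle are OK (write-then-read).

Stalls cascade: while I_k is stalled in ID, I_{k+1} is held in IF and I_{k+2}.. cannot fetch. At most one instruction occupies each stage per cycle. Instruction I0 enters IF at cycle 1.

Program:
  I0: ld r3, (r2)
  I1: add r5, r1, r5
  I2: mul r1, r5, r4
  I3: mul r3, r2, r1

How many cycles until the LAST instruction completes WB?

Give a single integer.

I0 ld r3 <- r2: IF@1 ID@2 stall=0 (-) EX@3 MEM@4 WB@5
I1 add r5 <- r1,r5: IF@2 ID@3 stall=0 (-) EX@4 MEM@5 WB@6
I2 mul r1 <- r5,r4: IF@3 ID@4 stall=2 (RAW on I1.r5 (WB@6)) EX@7 MEM@8 WB@9
I3 mul r3 <- r2,r1: IF@4 ID@7 stall=2 (RAW on I2.r1 (WB@9)) EX@10 MEM@11 WB@12

Answer: 12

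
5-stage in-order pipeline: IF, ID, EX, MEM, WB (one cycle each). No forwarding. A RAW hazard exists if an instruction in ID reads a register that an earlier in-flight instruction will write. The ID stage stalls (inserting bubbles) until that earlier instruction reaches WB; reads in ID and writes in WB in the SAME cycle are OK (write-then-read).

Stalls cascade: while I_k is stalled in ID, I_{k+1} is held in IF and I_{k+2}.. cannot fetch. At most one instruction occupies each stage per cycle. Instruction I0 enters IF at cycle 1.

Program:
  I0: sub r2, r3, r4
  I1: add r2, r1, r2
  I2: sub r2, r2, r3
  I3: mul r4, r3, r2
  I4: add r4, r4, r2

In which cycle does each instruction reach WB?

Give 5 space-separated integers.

Answer: 5 8 11 14 17

Derivation:
I0 sub r2 <- r3,r4: IF@1 ID@2 stall=0 (-) EX@3 MEM@4 WB@5
I1 add r2 <- r1,r2: IF@2 ID@3 stall=2 (RAW on I0.r2 (WB@5)) EX@6 MEM@7 WB@8
I2 sub r2 <- r2,r3: IF@3 ID@6 stall=2 (RAW on I1.r2 (WB@8)) EX@9 MEM@10 WB@11
I3 mul r4 <- r3,r2: IF@6 ID@9 stall=2 (RAW on I2.r2 (WB@11)) EX@12 MEM@13 WB@14
I4 add r4 <- r4,r2: IF@9 ID@12 stall=2 (RAW on I3.r4 (WB@14)) EX@15 MEM@16 WB@17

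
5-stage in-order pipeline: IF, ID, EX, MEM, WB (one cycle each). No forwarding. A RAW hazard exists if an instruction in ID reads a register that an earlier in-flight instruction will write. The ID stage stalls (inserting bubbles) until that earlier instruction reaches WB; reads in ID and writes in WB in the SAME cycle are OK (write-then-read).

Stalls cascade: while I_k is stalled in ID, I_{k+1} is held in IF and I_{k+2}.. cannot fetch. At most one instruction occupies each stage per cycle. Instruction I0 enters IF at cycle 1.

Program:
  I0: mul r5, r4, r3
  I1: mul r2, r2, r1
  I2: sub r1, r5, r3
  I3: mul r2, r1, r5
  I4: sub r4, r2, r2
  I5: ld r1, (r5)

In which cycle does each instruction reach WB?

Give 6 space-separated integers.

I0 mul r5 <- r4,r3: IF@1 ID@2 stall=0 (-) EX@3 MEM@4 WB@5
I1 mul r2 <- r2,r1: IF@2 ID@3 stall=0 (-) EX@4 MEM@5 WB@6
I2 sub r1 <- r5,r3: IF@3 ID@4 stall=1 (RAW on I0.r5 (WB@5)) EX@6 MEM@7 WB@8
I3 mul r2 <- r1,r5: IF@4 ID@6 stall=2 (RAW on I2.r1 (WB@8)) EX@9 MEM@10 WB@11
I4 sub r4 <- r2,r2: IF@6 ID@9 stall=2 (RAW on I3.r2 (WB@11)) EX@12 MEM@13 WB@14
I5 ld r1 <- r5: IF@9 ID@12 stall=0 (-) EX@13 MEM@14 WB@15

Answer: 5 6 8 11 14 15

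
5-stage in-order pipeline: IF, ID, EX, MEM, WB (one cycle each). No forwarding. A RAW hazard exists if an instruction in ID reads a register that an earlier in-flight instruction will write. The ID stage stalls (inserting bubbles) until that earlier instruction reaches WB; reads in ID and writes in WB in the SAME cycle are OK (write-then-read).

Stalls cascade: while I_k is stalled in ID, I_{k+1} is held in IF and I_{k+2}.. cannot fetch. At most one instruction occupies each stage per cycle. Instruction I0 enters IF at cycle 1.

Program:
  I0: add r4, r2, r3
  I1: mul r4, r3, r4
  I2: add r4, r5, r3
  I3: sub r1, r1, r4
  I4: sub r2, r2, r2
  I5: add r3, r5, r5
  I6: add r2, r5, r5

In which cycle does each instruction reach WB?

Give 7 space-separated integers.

I0 add r4 <- r2,r3: IF@1 ID@2 stall=0 (-) EX@3 MEM@4 WB@5
I1 mul r4 <- r3,r4: IF@2 ID@3 stall=2 (RAW on I0.r4 (WB@5)) EX@6 MEM@7 WB@8
I2 add r4 <- r5,r3: IF@3 ID@6 stall=0 (-) EX@7 MEM@8 WB@9
I3 sub r1 <- r1,r4: IF@6 ID@7 stall=2 (RAW on I2.r4 (WB@9)) EX@10 MEM@11 WB@12
I4 sub r2 <- r2,r2: IF@7 ID@10 stall=0 (-) EX@11 MEM@12 WB@13
I5 add r3 <- r5,r5: IF@10 ID@11 stall=0 (-) EX@12 MEM@13 WB@14
I6 add r2 <- r5,r5: IF@11 ID@12 stall=0 (-) EX@13 MEM@14 WB@15

Answer: 5 8 9 12 13 14 15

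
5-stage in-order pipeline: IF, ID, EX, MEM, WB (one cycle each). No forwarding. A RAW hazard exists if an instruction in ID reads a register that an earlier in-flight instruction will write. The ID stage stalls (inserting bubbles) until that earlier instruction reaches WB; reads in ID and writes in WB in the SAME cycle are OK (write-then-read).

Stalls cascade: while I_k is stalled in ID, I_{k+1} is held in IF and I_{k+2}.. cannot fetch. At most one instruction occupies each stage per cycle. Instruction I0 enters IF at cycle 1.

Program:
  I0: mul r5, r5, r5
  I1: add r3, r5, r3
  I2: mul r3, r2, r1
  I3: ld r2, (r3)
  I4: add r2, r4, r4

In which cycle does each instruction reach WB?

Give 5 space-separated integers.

Answer: 5 8 9 12 13

Derivation:
I0 mul r5 <- r5,r5: IF@1 ID@2 stall=0 (-) EX@3 MEM@4 WB@5
I1 add r3 <- r5,r3: IF@2 ID@3 stall=2 (RAW on I0.r5 (WB@5)) EX@6 MEM@7 WB@8
I2 mul r3 <- r2,r1: IF@3 ID@6 stall=0 (-) EX@7 MEM@8 WB@9
I3 ld r2 <- r3: IF@6 ID@7 stall=2 (RAW on I2.r3 (WB@9)) EX@10 MEM@11 WB@12
I4 add r2 <- r4,r4: IF@7 ID@10 stall=0 (-) EX@11 MEM@12 WB@13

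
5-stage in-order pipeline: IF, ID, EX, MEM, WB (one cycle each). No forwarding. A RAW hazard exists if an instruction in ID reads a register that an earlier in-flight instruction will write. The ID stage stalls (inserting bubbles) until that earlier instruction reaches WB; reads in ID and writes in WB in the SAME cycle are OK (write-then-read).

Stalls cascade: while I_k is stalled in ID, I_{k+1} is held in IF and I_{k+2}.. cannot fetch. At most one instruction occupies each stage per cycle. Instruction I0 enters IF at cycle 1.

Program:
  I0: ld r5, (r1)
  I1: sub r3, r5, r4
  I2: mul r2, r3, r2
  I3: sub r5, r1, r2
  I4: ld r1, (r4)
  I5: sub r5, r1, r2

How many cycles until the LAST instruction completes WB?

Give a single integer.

I0 ld r5 <- r1: IF@1 ID@2 stall=0 (-) EX@3 MEM@4 WB@5
I1 sub r3 <- r5,r4: IF@2 ID@3 stall=2 (RAW on I0.r5 (WB@5)) EX@6 MEM@7 WB@8
I2 mul r2 <- r3,r2: IF@3 ID@6 stall=2 (RAW on I1.r3 (WB@8)) EX@9 MEM@10 WB@11
I3 sub r5 <- r1,r2: IF@6 ID@9 stall=2 (RAW on I2.r2 (WB@11)) EX@12 MEM@13 WB@14
I4 ld r1 <- r4: IF@9 ID@12 stall=0 (-) EX@13 MEM@14 WB@15
I5 sub r5 <- r1,r2: IF@12 ID@13 stall=2 (RAW on I4.r1 (WB@15)) EX@16 MEM@17 WB@18

Answer: 18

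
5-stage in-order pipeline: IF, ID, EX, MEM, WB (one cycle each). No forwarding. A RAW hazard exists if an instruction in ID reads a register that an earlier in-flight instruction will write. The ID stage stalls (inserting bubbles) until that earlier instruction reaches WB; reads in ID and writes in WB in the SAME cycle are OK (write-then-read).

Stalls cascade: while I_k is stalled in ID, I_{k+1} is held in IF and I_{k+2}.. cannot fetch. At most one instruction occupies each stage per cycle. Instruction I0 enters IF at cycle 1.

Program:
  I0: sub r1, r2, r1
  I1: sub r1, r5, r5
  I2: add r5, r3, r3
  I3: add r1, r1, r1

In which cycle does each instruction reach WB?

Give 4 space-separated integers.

I0 sub r1 <- r2,r1: IF@1 ID@2 stall=0 (-) EX@3 MEM@4 WB@5
I1 sub r1 <- r5,r5: IF@2 ID@3 stall=0 (-) EX@4 MEM@5 WB@6
I2 add r5 <- r3,r3: IF@3 ID@4 stall=0 (-) EX@5 MEM@6 WB@7
I3 add r1 <- r1,r1: IF@4 ID@5 stall=1 (RAW on I1.r1 (WB@6)) EX@7 MEM@8 WB@9

Answer: 5 6 7 9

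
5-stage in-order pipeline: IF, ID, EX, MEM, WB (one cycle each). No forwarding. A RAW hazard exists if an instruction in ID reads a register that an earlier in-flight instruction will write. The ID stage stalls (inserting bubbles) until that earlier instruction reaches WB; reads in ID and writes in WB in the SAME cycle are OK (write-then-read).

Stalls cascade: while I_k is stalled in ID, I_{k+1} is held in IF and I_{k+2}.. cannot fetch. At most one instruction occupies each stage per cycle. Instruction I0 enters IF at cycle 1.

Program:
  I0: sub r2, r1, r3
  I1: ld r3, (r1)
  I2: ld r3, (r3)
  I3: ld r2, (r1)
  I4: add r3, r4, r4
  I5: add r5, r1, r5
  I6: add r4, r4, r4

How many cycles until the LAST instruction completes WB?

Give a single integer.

I0 sub r2 <- r1,r3: IF@1 ID@2 stall=0 (-) EX@3 MEM@4 WB@5
I1 ld r3 <- r1: IF@2 ID@3 stall=0 (-) EX@4 MEM@5 WB@6
I2 ld r3 <- r3: IF@3 ID@4 stall=2 (RAW on I1.r3 (WB@6)) EX@7 MEM@8 WB@9
I3 ld r2 <- r1: IF@4 ID@7 stall=0 (-) EX@8 MEM@9 WB@10
I4 add r3 <- r4,r4: IF@7 ID@8 stall=0 (-) EX@9 MEM@10 WB@11
I5 add r5 <- r1,r5: IF@8 ID@9 stall=0 (-) EX@10 MEM@11 WB@12
I6 add r4 <- r4,r4: IF@9 ID@10 stall=0 (-) EX@11 MEM@12 WB@13

Answer: 13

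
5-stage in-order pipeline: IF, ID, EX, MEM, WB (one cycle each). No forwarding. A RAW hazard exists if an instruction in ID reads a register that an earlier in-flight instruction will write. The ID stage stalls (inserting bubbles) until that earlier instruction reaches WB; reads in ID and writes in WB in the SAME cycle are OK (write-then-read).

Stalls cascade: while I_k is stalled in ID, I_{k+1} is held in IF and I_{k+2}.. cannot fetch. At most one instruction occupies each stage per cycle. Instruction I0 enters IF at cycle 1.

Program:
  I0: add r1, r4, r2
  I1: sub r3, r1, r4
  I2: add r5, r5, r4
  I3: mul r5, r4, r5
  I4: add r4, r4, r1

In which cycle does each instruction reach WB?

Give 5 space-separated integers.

Answer: 5 8 9 12 13

Derivation:
I0 add r1 <- r4,r2: IF@1 ID@2 stall=0 (-) EX@3 MEM@4 WB@5
I1 sub r3 <- r1,r4: IF@2 ID@3 stall=2 (RAW on I0.r1 (WB@5)) EX@6 MEM@7 WB@8
I2 add r5 <- r5,r4: IF@3 ID@6 stall=0 (-) EX@7 MEM@8 WB@9
I3 mul r5 <- r4,r5: IF@6 ID@7 stall=2 (RAW on I2.r5 (WB@9)) EX@10 MEM@11 WB@12
I4 add r4 <- r4,r1: IF@7 ID@10 stall=0 (-) EX@11 MEM@12 WB@13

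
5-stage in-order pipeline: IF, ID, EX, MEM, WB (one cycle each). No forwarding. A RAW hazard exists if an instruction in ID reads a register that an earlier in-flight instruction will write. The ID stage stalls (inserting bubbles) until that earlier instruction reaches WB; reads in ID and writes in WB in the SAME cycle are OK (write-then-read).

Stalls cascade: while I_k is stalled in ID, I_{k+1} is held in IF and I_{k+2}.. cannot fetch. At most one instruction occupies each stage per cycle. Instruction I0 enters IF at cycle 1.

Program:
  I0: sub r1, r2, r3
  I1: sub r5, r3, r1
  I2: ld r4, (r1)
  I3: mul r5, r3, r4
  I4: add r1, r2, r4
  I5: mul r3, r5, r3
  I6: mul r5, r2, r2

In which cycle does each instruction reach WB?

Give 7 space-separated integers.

I0 sub r1 <- r2,r3: IF@1 ID@2 stall=0 (-) EX@3 MEM@4 WB@5
I1 sub r5 <- r3,r1: IF@2 ID@3 stall=2 (RAW on I0.r1 (WB@5)) EX@6 MEM@7 WB@8
I2 ld r4 <- r1: IF@3 ID@6 stall=0 (-) EX@7 MEM@8 WB@9
I3 mul r5 <- r3,r4: IF@6 ID@7 stall=2 (RAW on I2.r4 (WB@9)) EX@10 MEM@11 WB@12
I4 add r1 <- r2,r4: IF@7 ID@10 stall=0 (-) EX@11 MEM@12 WB@13
I5 mul r3 <- r5,r3: IF@10 ID@11 stall=1 (RAW on I3.r5 (WB@12)) EX@13 MEM@14 WB@15
I6 mul r5 <- r2,r2: IF@11 ID@13 stall=0 (-) EX@14 MEM@15 WB@16

Answer: 5 8 9 12 13 15 16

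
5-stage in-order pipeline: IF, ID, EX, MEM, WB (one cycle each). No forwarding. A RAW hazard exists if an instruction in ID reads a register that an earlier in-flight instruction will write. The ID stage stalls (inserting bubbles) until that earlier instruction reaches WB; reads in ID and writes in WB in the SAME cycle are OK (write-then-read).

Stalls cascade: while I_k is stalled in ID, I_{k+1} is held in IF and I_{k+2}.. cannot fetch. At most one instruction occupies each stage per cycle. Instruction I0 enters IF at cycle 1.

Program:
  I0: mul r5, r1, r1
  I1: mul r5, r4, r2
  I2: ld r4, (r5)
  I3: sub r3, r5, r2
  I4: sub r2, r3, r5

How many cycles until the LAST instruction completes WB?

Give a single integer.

I0 mul r5 <- r1,r1: IF@1 ID@2 stall=0 (-) EX@3 MEM@4 WB@5
I1 mul r5 <- r4,r2: IF@2 ID@3 stall=0 (-) EX@4 MEM@5 WB@6
I2 ld r4 <- r5: IF@3 ID@4 stall=2 (RAW on I1.r5 (WB@6)) EX@7 MEM@8 WB@9
I3 sub r3 <- r5,r2: IF@4 ID@7 stall=0 (-) EX@8 MEM@9 WB@10
I4 sub r2 <- r3,r5: IF@7 ID@8 stall=2 (RAW on I3.r3 (WB@10)) EX@11 MEM@12 WB@13

Answer: 13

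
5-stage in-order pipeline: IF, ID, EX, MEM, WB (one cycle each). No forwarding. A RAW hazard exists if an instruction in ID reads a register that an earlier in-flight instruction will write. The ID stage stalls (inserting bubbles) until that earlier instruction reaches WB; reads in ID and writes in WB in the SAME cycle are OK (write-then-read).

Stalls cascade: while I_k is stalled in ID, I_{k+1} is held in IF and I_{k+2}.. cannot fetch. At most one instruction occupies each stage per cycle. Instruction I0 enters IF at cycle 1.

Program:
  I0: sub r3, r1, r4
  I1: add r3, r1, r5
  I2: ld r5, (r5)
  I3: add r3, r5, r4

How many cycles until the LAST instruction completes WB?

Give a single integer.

I0 sub r3 <- r1,r4: IF@1 ID@2 stall=0 (-) EX@3 MEM@4 WB@5
I1 add r3 <- r1,r5: IF@2 ID@3 stall=0 (-) EX@4 MEM@5 WB@6
I2 ld r5 <- r5: IF@3 ID@4 stall=0 (-) EX@5 MEM@6 WB@7
I3 add r3 <- r5,r4: IF@4 ID@5 stall=2 (RAW on I2.r5 (WB@7)) EX@8 MEM@9 WB@10

Answer: 10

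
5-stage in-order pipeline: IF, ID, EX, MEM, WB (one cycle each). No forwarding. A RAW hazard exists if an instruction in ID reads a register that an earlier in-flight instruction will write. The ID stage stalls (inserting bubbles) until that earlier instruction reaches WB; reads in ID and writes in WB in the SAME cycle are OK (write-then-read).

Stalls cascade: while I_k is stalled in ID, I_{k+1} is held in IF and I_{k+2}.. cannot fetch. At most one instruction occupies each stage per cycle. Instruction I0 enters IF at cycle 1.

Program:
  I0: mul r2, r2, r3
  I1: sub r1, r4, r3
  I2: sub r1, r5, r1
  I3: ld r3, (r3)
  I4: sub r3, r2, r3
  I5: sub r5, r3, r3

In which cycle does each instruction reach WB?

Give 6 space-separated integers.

I0 mul r2 <- r2,r3: IF@1 ID@2 stall=0 (-) EX@3 MEM@4 WB@5
I1 sub r1 <- r4,r3: IF@2 ID@3 stall=0 (-) EX@4 MEM@5 WB@6
I2 sub r1 <- r5,r1: IF@3 ID@4 stall=2 (RAW on I1.r1 (WB@6)) EX@7 MEM@8 WB@9
I3 ld r3 <- r3: IF@4 ID@7 stall=0 (-) EX@8 MEM@9 WB@10
I4 sub r3 <- r2,r3: IF@7 ID@8 stall=2 (RAW on I3.r3 (WB@10)) EX@11 MEM@12 WB@13
I5 sub r5 <- r3,r3: IF@8 ID@11 stall=2 (RAW on I4.r3 (WB@13)) EX@14 MEM@15 WB@16

Answer: 5 6 9 10 13 16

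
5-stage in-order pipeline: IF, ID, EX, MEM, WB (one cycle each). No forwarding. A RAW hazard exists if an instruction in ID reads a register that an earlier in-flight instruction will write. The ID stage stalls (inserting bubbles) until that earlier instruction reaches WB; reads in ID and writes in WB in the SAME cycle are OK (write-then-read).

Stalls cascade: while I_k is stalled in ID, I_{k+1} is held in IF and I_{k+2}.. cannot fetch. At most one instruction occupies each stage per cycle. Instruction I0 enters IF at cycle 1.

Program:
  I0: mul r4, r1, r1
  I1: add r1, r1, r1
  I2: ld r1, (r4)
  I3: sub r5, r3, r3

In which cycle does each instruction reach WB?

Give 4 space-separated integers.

Answer: 5 6 8 9

Derivation:
I0 mul r4 <- r1,r1: IF@1 ID@2 stall=0 (-) EX@3 MEM@4 WB@5
I1 add r1 <- r1,r1: IF@2 ID@3 stall=0 (-) EX@4 MEM@5 WB@6
I2 ld r1 <- r4: IF@3 ID@4 stall=1 (RAW on I0.r4 (WB@5)) EX@6 MEM@7 WB@8
I3 sub r5 <- r3,r3: IF@4 ID@6 stall=0 (-) EX@7 MEM@8 WB@9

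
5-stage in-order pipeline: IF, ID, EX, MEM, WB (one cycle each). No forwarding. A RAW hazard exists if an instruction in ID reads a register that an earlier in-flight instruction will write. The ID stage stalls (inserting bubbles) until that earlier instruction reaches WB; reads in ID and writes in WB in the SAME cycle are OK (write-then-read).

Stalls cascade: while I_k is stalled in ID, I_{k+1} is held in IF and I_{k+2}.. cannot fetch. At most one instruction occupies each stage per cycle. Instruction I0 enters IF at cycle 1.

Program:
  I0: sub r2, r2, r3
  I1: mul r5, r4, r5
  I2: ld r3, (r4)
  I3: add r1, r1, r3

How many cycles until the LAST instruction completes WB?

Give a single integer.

Answer: 10

Derivation:
I0 sub r2 <- r2,r3: IF@1 ID@2 stall=0 (-) EX@3 MEM@4 WB@5
I1 mul r5 <- r4,r5: IF@2 ID@3 stall=0 (-) EX@4 MEM@5 WB@6
I2 ld r3 <- r4: IF@3 ID@4 stall=0 (-) EX@5 MEM@6 WB@7
I3 add r1 <- r1,r3: IF@4 ID@5 stall=2 (RAW on I2.r3 (WB@7)) EX@8 MEM@9 WB@10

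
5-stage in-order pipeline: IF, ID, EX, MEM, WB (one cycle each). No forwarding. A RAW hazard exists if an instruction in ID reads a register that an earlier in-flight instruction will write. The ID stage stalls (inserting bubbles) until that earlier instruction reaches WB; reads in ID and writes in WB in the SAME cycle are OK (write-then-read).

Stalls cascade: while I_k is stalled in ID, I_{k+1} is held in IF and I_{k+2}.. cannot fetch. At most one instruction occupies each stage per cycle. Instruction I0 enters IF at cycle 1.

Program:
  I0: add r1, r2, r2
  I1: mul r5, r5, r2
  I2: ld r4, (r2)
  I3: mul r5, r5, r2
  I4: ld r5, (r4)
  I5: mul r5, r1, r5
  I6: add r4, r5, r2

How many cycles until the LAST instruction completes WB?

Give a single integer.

I0 add r1 <- r2,r2: IF@1 ID@2 stall=0 (-) EX@3 MEM@4 WB@5
I1 mul r5 <- r5,r2: IF@2 ID@3 stall=0 (-) EX@4 MEM@5 WB@6
I2 ld r4 <- r2: IF@3 ID@4 stall=0 (-) EX@5 MEM@6 WB@7
I3 mul r5 <- r5,r2: IF@4 ID@5 stall=1 (RAW on I1.r5 (WB@6)) EX@7 MEM@8 WB@9
I4 ld r5 <- r4: IF@5 ID@7 stall=0 (-) EX@8 MEM@9 WB@10
I5 mul r5 <- r1,r5: IF@7 ID@8 stall=2 (RAW on I4.r5 (WB@10)) EX@11 MEM@12 WB@13
I6 add r4 <- r5,r2: IF@8 ID@11 stall=2 (RAW on I5.r5 (WB@13)) EX@14 MEM@15 WB@16

Answer: 16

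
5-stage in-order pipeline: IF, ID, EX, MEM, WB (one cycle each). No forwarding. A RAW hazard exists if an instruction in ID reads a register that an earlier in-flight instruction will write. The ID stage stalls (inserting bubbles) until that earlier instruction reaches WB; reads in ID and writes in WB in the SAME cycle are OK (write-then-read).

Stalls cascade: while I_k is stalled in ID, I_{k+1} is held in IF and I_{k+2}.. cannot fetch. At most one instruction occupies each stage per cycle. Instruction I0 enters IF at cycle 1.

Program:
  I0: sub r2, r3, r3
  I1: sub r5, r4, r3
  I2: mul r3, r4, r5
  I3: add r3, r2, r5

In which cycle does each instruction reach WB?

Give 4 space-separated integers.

Answer: 5 6 9 10

Derivation:
I0 sub r2 <- r3,r3: IF@1 ID@2 stall=0 (-) EX@3 MEM@4 WB@5
I1 sub r5 <- r4,r3: IF@2 ID@3 stall=0 (-) EX@4 MEM@5 WB@6
I2 mul r3 <- r4,r5: IF@3 ID@4 stall=2 (RAW on I1.r5 (WB@6)) EX@7 MEM@8 WB@9
I3 add r3 <- r2,r5: IF@4 ID@7 stall=0 (-) EX@8 MEM@9 WB@10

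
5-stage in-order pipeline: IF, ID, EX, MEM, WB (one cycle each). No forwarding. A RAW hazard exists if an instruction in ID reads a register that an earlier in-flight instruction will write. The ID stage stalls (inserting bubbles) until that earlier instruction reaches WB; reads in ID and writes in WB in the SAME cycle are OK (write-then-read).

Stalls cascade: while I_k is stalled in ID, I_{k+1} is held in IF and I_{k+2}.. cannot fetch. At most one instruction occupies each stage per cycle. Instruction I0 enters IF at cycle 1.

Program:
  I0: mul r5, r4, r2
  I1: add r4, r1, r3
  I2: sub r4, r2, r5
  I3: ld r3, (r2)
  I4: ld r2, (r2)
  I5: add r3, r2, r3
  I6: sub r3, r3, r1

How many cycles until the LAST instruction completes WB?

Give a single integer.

Answer: 16

Derivation:
I0 mul r5 <- r4,r2: IF@1 ID@2 stall=0 (-) EX@3 MEM@4 WB@5
I1 add r4 <- r1,r3: IF@2 ID@3 stall=0 (-) EX@4 MEM@5 WB@6
I2 sub r4 <- r2,r5: IF@3 ID@4 stall=1 (RAW on I0.r5 (WB@5)) EX@6 MEM@7 WB@8
I3 ld r3 <- r2: IF@4 ID@6 stall=0 (-) EX@7 MEM@8 WB@9
I4 ld r2 <- r2: IF@6 ID@7 stall=0 (-) EX@8 MEM@9 WB@10
I5 add r3 <- r2,r3: IF@7 ID@8 stall=2 (RAW on I4.r2 (WB@10)) EX@11 MEM@12 WB@13
I6 sub r3 <- r3,r1: IF@8 ID@11 stall=2 (RAW on I5.r3 (WB@13)) EX@14 MEM@15 WB@16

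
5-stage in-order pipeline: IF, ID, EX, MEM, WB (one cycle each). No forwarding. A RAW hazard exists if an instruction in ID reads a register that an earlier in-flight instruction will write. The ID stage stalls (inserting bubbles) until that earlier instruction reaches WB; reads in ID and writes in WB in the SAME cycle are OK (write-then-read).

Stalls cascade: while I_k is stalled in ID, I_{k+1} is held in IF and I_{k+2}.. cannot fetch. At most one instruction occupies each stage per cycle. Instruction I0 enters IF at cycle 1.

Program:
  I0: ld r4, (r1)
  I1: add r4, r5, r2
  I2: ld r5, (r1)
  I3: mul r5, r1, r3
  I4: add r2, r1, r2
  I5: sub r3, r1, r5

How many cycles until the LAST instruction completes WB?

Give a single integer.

I0 ld r4 <- r1: IF@1 ID@2 stall=0 (-) EX@3 MEM@4 WB@5
I1 add r4 <- r5,r2: IF@2 ID@3 stall=0 (-) EX@4 MEM@5 WB@6
I2 ld r5 <- r1: IF@3 ID@4 stall=0 (-) EX@5 MEM@6 WB@7
I3 mul r5 <- r1,r3: IF@4 ID@5 stall=0 (-) EX@6 MEM@7 WB@8
I4 add r2 <- r1,r2: IF@5 ID@6 stall=0 (-) EX@7 MEM@8 WB@9
I5 sub r3 <- r1,r5: IF@6 ID@7 stall=1 (RAW on I3.r5 (WB@8)) EX@9 MEM@10 WB@11

Answer: 11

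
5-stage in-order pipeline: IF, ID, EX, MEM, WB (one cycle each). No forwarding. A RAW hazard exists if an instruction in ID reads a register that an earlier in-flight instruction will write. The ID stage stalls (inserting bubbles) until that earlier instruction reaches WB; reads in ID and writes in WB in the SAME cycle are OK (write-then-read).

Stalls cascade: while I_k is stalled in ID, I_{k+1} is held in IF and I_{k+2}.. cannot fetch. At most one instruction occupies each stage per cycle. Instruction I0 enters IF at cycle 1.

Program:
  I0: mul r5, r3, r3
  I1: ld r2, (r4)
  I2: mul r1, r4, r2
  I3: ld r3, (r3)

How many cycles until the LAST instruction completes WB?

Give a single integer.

Answer: 10

Derivation:
I0 mul r5 <- r3,r3: IF@1 ID@2 stall=0 (-) EX@3 MEM@4 WB@5
I1 ld r2 <- r4: IF@2 ID@3 stall=0 (-) EX@4 MEM@5 WB@6
I2 mul r1 <- r4,r2: IF@3 ID@4 stall=2 (RAW on I1.r2 (WB@6)) EX@7 MEM@8 WB@9
I3 ld r3 <- r3: IF@4 ID@7 stall=0 (-) EX@8 MEM@9 WB@10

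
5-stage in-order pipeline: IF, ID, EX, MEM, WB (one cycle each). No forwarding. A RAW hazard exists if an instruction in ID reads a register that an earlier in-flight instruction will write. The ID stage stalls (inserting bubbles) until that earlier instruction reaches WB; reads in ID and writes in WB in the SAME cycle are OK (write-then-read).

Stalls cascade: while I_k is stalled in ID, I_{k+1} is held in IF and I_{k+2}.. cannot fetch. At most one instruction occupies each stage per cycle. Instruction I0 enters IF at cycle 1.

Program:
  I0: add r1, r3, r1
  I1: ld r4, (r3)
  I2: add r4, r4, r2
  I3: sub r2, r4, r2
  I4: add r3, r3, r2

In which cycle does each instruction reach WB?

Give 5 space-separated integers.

Answer: 5 6 9 12 15

Derivation:
I0 add r1 <- r3,r1: IF@1 ID@2 stall=0 (-) EX@3 MEM@4 WB@5
I1 ld r4 <- r3: IF@2 ID@3 stall=0 (-) EX@4 MEM@5 WB@6
I2 add r4 <- r4,r2: IF@3 ID@4 stall=2 (RAW on I1.r4 (WB@6)) EX@7 MEM@8 WB@9
I3 sub r2 <- r4,r2: IF@4 ID@7 stall=2 (RAW on I2.r4 (WB@9)) EX@10 MEM@11 WB@12
I4 add r3 <- r3,r2: IF@7 ID@10 stall=2 (RAW on I3.r2 (WB@12)) EX@13 MEM@14 WB@15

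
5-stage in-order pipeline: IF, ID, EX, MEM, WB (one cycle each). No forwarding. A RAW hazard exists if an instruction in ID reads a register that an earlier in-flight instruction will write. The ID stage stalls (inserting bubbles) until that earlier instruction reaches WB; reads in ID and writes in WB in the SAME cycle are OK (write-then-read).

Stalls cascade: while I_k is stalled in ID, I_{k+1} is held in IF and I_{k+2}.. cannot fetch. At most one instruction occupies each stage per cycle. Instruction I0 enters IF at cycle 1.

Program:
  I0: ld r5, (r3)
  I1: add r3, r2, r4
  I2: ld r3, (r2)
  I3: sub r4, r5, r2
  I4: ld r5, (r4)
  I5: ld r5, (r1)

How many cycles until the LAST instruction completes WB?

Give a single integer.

I0 ld r5 <- r3: IF@1 ID@2 stall=0 (-) EX@3 MEM@4 WB@5
I1 add r3 <- r2,r4: IF@2 ID@3 stall=0 (-) EX@4 MEM@5 WB@6
I2 ld r3 <- r2: IF@3 ID@4 stall=0 (-) EX@5 MEM@6 WB@7
I3 sub r4 <- r5,r2: IF@4 ID@5 stall=0 (-) EX@6 MEM@7 WB@8
I4 ld r5 <- r4: IF@5 ID@6 stall=2 (RAW on I3.r4 (WB@8)) EX@9 MEM@10 WB@11
I5 ld r5 <- r1: IF@6 ID@9 stall=0 (-) EX@10 MEM@11 WB@12

Answer: 12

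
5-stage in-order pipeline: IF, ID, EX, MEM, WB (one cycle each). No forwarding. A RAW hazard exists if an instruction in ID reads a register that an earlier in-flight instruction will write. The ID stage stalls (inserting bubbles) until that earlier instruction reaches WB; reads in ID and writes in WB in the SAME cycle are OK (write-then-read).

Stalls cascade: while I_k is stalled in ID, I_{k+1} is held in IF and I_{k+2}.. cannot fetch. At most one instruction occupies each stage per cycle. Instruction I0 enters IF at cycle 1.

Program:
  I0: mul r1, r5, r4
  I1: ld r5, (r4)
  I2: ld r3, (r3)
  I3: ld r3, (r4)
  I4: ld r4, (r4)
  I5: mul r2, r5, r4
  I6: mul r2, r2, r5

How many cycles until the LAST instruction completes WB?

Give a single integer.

I0 mul r1 <- r5,r4: IF@1 ID@2 stall=0 (-) EX@3 MEM@4 WB@5
I1 ld r5 <- r4: IF@2 ID@3 stall=0 (-) EX@4 MEM@5 WB@6
I2 ld r3 <- r3: IF@3 ID@4 stall=0 (-) EX@5 MEM@6 WB@7
I3 ld r3 <- r4: IF@4 ID@5 stall=0 (-) EX@6 MEM@7 WB@8
I4 ld r4 <- r4: IF@5 ID@6 stall=0 (-) EX@7 MEM@8 WB@9
I5 mul r2 <- r5,r4: IF@6 ID@7 stall=2 (RAW on I4.r4 (WB@9)) EX@10 MEM@11 WB@12
I6 mul r2 <- r2,r5: IF@7 ID@10 stall=2 (RAW on I5.r2 (WB@12)) EX@13 MEM@14 WB@15

Answer: 15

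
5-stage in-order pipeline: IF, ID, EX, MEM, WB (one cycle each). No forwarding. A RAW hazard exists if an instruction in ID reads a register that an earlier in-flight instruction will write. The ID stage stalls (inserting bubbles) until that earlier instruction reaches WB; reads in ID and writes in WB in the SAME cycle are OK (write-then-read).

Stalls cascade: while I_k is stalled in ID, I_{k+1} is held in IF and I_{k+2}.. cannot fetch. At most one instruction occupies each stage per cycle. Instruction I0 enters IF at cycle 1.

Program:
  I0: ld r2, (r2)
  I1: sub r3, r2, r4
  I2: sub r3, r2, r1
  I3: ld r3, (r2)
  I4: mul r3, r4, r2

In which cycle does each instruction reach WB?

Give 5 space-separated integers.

I0 ld r2 <- r2: IF@1 ID@2 stall=0 (-) EX@3 MEM@4 WB@5
I1 sub r3 <- r2,r4: IF@2 ID@3 stall=2 (RAW on I0.r2 (WB@5)) EX@6 MEM@7 WB@8
I2 sub r3 <- r2,r1: IF@3 ID@6 stall=0 (-) EX@7 MEM@8 WB@9
I3 ld r3 <- r2: IF@6 ID@7 stall=0 (-) EX@8 MEM@9 WB@10
I4 mul r3 <- r4,r2: IF@7 ID@8 stall=0 (-) EX@9 MEM@10 WB@11

Answer: 5 8 9 10 11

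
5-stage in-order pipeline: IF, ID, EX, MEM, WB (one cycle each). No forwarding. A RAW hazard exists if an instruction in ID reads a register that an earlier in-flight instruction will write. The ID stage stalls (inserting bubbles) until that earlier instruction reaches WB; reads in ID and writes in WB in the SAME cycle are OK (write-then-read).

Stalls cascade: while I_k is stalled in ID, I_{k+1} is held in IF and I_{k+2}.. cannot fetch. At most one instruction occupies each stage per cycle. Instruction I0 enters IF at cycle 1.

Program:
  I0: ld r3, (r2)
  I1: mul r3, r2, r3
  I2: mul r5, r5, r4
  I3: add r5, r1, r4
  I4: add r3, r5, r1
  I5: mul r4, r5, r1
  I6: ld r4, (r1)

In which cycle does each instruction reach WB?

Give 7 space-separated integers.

I0 ld r3 <- r2: IF@1 ID@2 stall=0 (-) EX@3 MEM@4 WB@5
I1 mul r3 <- r2,r3: IF@2 ID@3 stall=2 (RAW on I0.r3 (WB@5)) EX@6 MEM@7 WB@8
I2 mul r5 <- r5,r4: IF@3 ID@6 stall=0 (-) EX@7 MEM@8 WB@9
I3 add r5 <- r1,r4: IF@6 ID@7 stall=0 (-) EX@8 MEM@9 WB@10
I4 add r3 <- r5,r1: IF@7 ID@8 stall=2 (RAW on I3.r5 (WB@10)) EX@11 MEM@12 WB@13
I5 mul r4 <- r5,r1: IF@8 ID@11 stall=0 (-) EX@12 MEM@13 WB@14
I6 ld r4 <- r1: IF@11 ID@12 stall=0 (-) EX@13 MEM@14 WB@15

Answer: 5 8 9 10 13 14 15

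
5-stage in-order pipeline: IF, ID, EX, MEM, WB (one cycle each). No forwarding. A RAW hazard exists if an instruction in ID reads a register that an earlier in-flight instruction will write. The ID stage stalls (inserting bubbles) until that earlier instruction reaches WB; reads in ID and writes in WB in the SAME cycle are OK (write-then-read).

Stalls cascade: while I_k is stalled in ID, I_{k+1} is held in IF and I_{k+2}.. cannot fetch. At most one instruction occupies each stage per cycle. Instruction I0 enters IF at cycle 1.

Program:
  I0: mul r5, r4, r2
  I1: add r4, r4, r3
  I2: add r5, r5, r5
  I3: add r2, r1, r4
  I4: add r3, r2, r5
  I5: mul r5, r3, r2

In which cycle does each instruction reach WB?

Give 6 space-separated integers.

Answer: 5 6 8 9 12 15

Derivation:
I0 mul r5 <- r4,r2: IF@1 ID@2 stall=0 (-) EX@3 MEM@4 WB@5
I1 add r4 <- r4,r3: IF@2 ID@3 stall=0 (-) EX@4 MEM@5 WB@6
I2 add r5 <- r5,r5: IF@3 ID@4 stall=1 (RAW on I0.r5 (WB@5)) EX@6 MEM@7 WB@8
I3 add r2 <- r1,r4: IF@4 ID@6 stall=0 (-) EX@7 MEM@8 WB@9
I4 add r3 <- r2,r5: IF@6 ID@7 stall=2 (RAW on I3.r2 (WB@9)) EX@10 MEM@11 WB@12
I5 mul r5 <- r3,r2: IF@7 ID@10 stall=2 (RAW on I4.r3 (WB@12)) EX@13 MEM@14 WB@15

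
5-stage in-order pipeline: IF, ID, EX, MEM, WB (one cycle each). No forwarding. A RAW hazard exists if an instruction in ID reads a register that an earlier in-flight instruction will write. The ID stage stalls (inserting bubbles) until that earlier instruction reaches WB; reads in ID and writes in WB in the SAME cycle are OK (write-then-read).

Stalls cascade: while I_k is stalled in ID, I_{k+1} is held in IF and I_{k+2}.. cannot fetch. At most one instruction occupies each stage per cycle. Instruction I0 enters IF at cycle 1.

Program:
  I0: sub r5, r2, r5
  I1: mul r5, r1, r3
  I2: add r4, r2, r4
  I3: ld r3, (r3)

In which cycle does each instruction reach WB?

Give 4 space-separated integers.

I0 sub r5 <- r2,r5: IF@1 ID@2 stall=0 (-) EX@3 MEM@4 WB@5
I1 mul r5 <- r1,r3: IF@2 ID@3 stall=0 (-) EX@4 MEM@5 WB@6
I2 add r4 <- r2,r4: IF@3 ID@4 stall=0 (-) EX@5 MEM@6 WB@7
I3 ld r3 <- r3: IF@4 ID@5 stall=0 (-) EX@6 MEM@7 WB@8

Answer: 5 6 7 8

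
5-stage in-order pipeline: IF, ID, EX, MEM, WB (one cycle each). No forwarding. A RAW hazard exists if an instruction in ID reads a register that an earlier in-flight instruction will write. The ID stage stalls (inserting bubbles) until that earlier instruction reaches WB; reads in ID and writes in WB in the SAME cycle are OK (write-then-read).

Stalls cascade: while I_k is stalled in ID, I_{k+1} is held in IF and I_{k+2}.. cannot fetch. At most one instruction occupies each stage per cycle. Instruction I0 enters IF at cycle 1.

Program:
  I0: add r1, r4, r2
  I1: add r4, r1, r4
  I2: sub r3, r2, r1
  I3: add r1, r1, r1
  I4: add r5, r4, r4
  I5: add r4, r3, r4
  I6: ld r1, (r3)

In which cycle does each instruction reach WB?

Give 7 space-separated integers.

I0 add r1 <- r4,r2: IF@1 ID@2 stall=0 (-) EX@3 MEM@4 WB@5
I1 add r4 <- r1,r4: IF@2 ID@3 stall=2 (RAW on I0.r1 (WB@5)) EX@6 MEM@7 WB@8
I2 sub r3 <- r2,r1: IF@3 ID@6 stall=0 (-) EX@7 MEM@8 WB@9
I3 add r1 <- r1,r1: IF@6 ID@7 stall=0 (-) EX@8 MEM@9 WB@10
I4 add r5 <- r4,r4: IF@7 ID@8 stall=0 (-) EX@9 MEM@10 WB@11
I5 add r4 <- r3,r4: IF@8 ID@9 stall=0 (-) EX@10 MEM@11 WB@12
I6 ld r1 <- r3: IF@9 ID@10 stall=0 (-) EX@11 MEM@12 WB@13

Answer: 5 8 9 10 11 12 13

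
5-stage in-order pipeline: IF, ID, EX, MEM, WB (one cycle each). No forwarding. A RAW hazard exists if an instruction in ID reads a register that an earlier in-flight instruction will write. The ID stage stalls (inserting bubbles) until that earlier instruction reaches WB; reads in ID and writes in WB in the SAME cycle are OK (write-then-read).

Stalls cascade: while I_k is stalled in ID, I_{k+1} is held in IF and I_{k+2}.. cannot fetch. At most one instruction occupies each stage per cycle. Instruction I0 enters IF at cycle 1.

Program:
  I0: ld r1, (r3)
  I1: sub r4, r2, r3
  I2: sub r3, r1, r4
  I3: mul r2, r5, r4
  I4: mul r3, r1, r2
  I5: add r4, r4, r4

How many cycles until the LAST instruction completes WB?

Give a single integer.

Answer: 14

Derivation:
I0 ld r1 <- r3: IF@1 ID@2 stall=0 (-) EX@3 MEM@4 WB@5
I1 sub r4 <- r2,r3: IF@2 ID@3 stall=0 (-) EX@4 MEM@5 WB@6
I2 sub r3 <- r1,r4: IF@3 ID@4 stall=2 (RAW on I1.r4 (WB@6)) EX@7 MEM@8 WB@9
I3 mul r2 <- r5,r4: IF@4 ID@7 stall=0 (-) EX@8 MEM@9 WB@10
I4 mul r3 <- r1,r2: IF@7 ID@8 stall=2 (RAW on I3.r2 (WB@10)) EX@11 MEM@12 WB@13
I5 add r4 <- r4,r4: IF@8 ID@11 stall=0 (-) EX@12 MEM@13 WB@14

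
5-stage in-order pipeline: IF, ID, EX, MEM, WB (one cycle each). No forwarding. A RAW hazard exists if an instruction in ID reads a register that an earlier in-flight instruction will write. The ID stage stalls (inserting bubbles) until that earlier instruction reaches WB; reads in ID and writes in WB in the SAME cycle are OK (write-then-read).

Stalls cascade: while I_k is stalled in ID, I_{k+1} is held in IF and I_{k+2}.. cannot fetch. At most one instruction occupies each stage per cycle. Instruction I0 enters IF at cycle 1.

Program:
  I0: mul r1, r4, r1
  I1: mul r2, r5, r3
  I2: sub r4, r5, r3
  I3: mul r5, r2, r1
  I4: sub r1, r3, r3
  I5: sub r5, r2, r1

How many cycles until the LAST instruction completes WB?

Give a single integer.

I0 mul r1 <- r4,r1: IF@1 ID@2 stall=0 (-) EX@3 MEM@4 WB@5
I1 mul r2 <- r5,r3: IF@2 ID@3 stall=0 (-) EX@4 MEM@5 WB@6
I2 sub r4 <- r5,r3: IF@3 ID@4 stall=0 (-) EX@5 MEM@6 WB@7
I3 mul r5 <- r2,r1: IF@4 ID@5 stall=1 (RAW on I1.r2 (WB@6)) EX@7 MEM@8 WB@9
I4 sub r1 <- r3,r3: IF@5 ID@7 stall=0 (-) EX@8 MEM@9 WB@10
I5 sub r5 <- r2,r1: IF@7 ID@8 stall=2 (RAW on I4.r1 (WB@10)) EX@11 MEM@12 WB@13

Answer: 13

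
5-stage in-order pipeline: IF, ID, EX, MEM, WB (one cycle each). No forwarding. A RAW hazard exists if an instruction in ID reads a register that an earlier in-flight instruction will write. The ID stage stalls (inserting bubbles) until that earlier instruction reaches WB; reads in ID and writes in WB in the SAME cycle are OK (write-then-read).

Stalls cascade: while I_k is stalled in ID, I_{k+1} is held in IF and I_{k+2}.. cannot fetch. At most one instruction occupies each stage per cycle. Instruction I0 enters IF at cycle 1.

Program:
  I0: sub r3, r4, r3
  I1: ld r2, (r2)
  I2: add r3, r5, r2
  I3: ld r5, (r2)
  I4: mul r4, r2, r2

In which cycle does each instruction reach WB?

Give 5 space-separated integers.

Answer: 5 6 9 10 11

Derivation:
I0 sub r3 <- r4,r3: IF@1 ID@2 stall=0 (-) EX@3 MEM@4 WB@5
I1 ld r2 <- r2: IF@2 ID@3 stall=0 (-) EX@4 MEM@5 WB@6
I2 add r3 <- r5,r2: IF@3 ID@4 stall=2 (RAW on I1.r2 (WB@6)) EX@7 MEM@8 WB@9
I3 ld r5 <- r2: IF@4 ID@7 stall=0 (-) EX@8 MEM@9 WB@10
I4 mul r4 <- r2,r2: IF@7 ID@8 stall=0 (-) EX@9 MEM@10 WB@11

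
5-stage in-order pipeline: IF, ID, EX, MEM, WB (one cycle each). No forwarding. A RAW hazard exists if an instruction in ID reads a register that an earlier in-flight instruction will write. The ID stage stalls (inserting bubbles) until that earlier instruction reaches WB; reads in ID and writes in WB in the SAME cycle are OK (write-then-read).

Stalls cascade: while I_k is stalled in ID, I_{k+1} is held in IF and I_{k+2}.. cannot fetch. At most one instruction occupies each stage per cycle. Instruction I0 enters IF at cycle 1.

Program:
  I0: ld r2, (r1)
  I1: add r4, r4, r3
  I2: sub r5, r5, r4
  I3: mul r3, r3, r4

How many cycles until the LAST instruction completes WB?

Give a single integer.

Answer: 10

Derivation:
I0 ld r2 <- r1: IF@1 ID@2 stall=0 (-) EX@3 MEM@4 WB@5
I1 add r4 <- r4,r3: IF@2 ID@3 stall=0 (-) EX@4 MEM@5 WB@6
I2 sub r5 <- r5,r4: IF@3 ID@4 stall=2 (RAW on I1.r4 (WB@6)) EX@7 MEM@8 WB@9
I3 mul r3 <- r3,r4: IF@4 ID@7 stall=0 (-) EX@8 MEM@9 WB@10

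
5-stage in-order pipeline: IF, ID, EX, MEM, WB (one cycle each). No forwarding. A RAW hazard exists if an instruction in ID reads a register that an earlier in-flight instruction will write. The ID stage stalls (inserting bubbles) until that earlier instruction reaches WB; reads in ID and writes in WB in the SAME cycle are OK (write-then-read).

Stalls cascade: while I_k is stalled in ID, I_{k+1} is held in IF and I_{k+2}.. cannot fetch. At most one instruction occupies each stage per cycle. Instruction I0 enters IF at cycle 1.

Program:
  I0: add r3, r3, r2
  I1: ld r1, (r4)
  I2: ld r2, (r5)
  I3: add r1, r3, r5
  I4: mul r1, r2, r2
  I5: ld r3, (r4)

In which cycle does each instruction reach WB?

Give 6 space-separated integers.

I0 add r3 <- r3,r2: IF@1 ID@2 stall=0 (-) EX@3 MEM@4 WB@5
I1 ld r1 <- r4: IF@2 ID@3 stall=0 (-) EX@4 MEM@5 WB@6
I2 ld r2 <- r5: IF@3 ID@4 stall=0 (-) EX@5 MEM@6 WB@7
I3 add r1 <- r3,r5: IF@4 ID@5 stall=0 (-) EX@6 MEM@7 WB@8
I4 mul r1 <- r2,r2: IF@5 ID@6 stall=1 (RAW on I2.r2 (WB@7)) EX@8 MEM@9 WB@10
I5 ld r3 <- r4: IF@6 ID@8 stall=0 (-) EX@9 MEM@10 WB@11

Answer: 5 6 7 8 10 11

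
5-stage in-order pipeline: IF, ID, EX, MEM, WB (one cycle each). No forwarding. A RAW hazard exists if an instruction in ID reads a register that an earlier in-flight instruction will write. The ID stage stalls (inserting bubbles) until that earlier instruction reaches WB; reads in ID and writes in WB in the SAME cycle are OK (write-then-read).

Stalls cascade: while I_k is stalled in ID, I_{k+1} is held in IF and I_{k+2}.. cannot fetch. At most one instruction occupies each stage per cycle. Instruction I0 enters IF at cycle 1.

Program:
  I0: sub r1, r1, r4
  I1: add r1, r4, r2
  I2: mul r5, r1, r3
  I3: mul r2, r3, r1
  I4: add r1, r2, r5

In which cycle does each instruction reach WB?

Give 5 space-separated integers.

Answer: 5 6 9 10 13

Derivation:
I0 sub r1 <- r1,r4: IF@1 ID@2 stall=0 (-) EX@3 MEM@4 WB@5
I1 add r1 <- r4,r2: IF@2 ID@3 stall=0 (-) EX@4 MEM@5 WB@6
I2 mul r5 <- r1,r3: IF@3 ID@4 stall=2 (RAW on I1.r1 (WB@6)) EX@7 MEM@8 WB@9
I3 mul r2 <- r3,r1: IF@4 ID@7 stall=0 (-) EX@8 MEM@9 WB@10
I4 add r1 <- r2,r5: IF@7 ID@8 stall=2 (RAW on I3.r2 (WB@10)) EX@11 MEM@12 WB@13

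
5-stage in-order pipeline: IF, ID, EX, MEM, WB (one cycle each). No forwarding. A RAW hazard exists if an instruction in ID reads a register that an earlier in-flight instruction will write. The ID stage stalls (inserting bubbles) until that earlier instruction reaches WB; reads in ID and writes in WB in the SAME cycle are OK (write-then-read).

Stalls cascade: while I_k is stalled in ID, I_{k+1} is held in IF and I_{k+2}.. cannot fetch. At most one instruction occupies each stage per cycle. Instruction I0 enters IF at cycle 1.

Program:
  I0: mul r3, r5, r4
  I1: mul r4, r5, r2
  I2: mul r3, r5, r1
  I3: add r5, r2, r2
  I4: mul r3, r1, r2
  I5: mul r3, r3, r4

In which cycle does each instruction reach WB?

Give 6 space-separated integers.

Answer: 5 6 7 8 9 12

Derivation:
I0 mul r3 <- r5,r4: IF@1 ID@2 stall=0 (-) EX@3 MEM@4 WB@5
I1 mul r4 <- r5,r2: IF@2 ID@3 stall=0 (-) EX@4 MEM@5 WB@6
I2 mul r3 <- r5,r1: IF@3 ID@4 stall=0 (-) EX@5 MEM@6 WB@7
I3 add r5 <- r2,r2: IF@4 ID@5 stall=0 (-) EX@6 MEM@7 WB@8
I4 mul r3 <- r1,r2: IF@5 ID@6 stall=0 (-) EX@7 MEM@8 WB@9
I5 mul r3 <- r3,r4: IF@6 ID@7 stall=2 (RAW on I4.r3 (WB@9)) EX@10 MEM@11 WB@12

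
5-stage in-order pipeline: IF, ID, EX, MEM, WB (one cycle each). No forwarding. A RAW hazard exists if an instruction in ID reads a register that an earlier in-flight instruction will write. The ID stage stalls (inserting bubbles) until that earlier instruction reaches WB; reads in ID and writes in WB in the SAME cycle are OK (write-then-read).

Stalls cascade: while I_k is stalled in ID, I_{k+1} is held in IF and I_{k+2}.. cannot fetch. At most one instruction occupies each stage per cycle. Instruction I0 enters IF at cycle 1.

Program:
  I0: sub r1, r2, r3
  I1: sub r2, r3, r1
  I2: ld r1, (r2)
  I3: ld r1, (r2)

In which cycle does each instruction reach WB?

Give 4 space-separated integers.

I0 sub r1 <- r2,r3: IF@1 ID@2 stall=0 (-) EX@3 MEM@4 WB@5
I1 sub r2 <- r3,r1: IF@2 ID@3 stall=2 (RAW on I0.r1 (WB@5)) EX@6 MEM@7 WB@8
I2 ld r1 <- r2: IF@3 ID@6 stall=2 (RAW on I1.r2 (WB@8)) EX@9 MEM@10 WB@11
I3 ld r1 <- r2: IF@6 ID@9 stall=0 (-) EX@10 MEM@11 WB@12

Answer: 5 8 11 12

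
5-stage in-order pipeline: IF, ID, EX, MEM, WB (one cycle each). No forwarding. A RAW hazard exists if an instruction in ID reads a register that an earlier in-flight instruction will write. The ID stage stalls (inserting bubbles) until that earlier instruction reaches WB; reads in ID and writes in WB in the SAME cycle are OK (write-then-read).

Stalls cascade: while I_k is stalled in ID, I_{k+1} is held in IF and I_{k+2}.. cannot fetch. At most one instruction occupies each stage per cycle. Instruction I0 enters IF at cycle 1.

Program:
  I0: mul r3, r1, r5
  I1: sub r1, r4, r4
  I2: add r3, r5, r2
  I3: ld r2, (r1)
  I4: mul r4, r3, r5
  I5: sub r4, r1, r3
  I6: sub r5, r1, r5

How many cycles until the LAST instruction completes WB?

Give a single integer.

Answer: 12

Derivation:
I0 mul r3 <- r1,r5: IF@1 ID@2 stall=0 (-) EX@3 MEM@4 WB@5
I1 sub r1 <- r4,r4: IF@2 ID@3 stall=0 (-) EX@4 MEM@5 WB@6
I2 add r3 <- r5,r2: IF@3 ID@4 stall=0 (-) EX@5 MEM@6 WB@7
I3 ld r2 <- r1: IF@4 ID@5 stall=1 (RAW on I1.r1 (WB@6)) EX@7 MEM@8 WB@9
I4 mul r4 <- r3,r5: IF@5 ID@7 stall=0 (-) EX@8 MEM@9 WB@10
I5 sub r4 <- r1,r3: IF@7 ID@8 stall=0 (-) EX@9 MEM@10 WB@11
I6 sub r5 <- r1,r5: IF@8 ID@9 stall=0 (-) EX@10 MEM@11 WB@12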